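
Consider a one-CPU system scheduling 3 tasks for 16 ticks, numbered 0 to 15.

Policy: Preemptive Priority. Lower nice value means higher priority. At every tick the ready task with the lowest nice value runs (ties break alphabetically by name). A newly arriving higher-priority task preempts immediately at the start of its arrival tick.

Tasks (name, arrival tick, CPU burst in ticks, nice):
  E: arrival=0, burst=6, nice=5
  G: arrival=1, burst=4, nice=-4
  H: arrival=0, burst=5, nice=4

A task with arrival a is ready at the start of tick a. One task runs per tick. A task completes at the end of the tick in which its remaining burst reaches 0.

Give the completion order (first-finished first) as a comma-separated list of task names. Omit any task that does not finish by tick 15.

t=0: ready={E,H} → run H
t=1: ready={E,G,H} → run G
t=2: ready={E,G,H} → run G
t=3: ready={E,G,H} → run G
t=4: ready={E,G,H} → run G
t=5: ready={E,H} → run H
t=6: ready={E,H} → run H
t=7: ready={E,H} → run H
t=8: ready={E,H} → run H
t=9: ready={E} → run E
t=10: ready={E} → run E
t=11: ready={E} → run E
t=12: ready={E} → run E
t=13: ready={E} → run E
t=14: ready={E} → run E
t=15: (idle)

completion order = G, H, E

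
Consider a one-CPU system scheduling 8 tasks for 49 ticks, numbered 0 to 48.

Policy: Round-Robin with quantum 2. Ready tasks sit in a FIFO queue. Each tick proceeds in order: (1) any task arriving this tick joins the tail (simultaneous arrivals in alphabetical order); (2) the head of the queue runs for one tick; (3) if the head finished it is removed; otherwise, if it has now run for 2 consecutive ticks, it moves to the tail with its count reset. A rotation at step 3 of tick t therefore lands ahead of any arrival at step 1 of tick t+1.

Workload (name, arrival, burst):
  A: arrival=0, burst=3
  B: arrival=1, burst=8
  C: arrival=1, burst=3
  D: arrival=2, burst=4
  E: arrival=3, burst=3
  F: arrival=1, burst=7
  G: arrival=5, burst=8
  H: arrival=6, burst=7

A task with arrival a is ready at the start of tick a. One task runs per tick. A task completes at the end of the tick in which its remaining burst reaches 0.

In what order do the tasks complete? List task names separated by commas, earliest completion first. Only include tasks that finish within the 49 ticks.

t=0: queue=[A] q_used=0 → run A
t=1: queue=[A,B,C,F] q_used=1 → run A
t=2: queue=[B,C,F,A,D] q_used=0 → run B
t=3: queue=[B,C,F,A,D,E] q_used=1 → run B
t=4: queue=[C,F,A,D,E,B] q_used=0 → run C
t=5: queue=[C,F,A,D,E,B,G] q_used=1 → run C
t=6: queue=[F,A,D,E,B,G,C,H] q_used=0 → run F
t=7: queue=[F,A,D,E,B,G,C,H] q_used=1 → run F
t=8: queue=[A,D,E,B,G,C,H,F] q_used=0 → run A
t=9: queue=[D,E,B,G,C,H,F] q_used=0 → run D
t=10: queue=[D,E,B,G,C,H,F] q_used=1 → run D
t=11: queue=[E,B,G,C,H,F,D] q_used=0 → run E
t=12: queue=[E,B,G,C,H,F,D] q_used=1 → run E
t=13: queue=[B,G,C,H,F,D,E] q_used=0 → run B
t=14: queue=[B,G,C,H,F,D,E] q_used=1 → run B
t=15: queue=[G,C,H,F,D,E,B] q_used=0 → run G
t=16: queue=[G,C,H,F,D,E,B] q_used=1 → run G
t=17: queue=[C,H,F,D,E,B,G] q_used=0 → run C
t=18: queue=[H,F,D,E,B,G] q_used=0 → run H
t=19: queue=[H,F,D,E,B,G] q_used=1 → run H
t=20: queue=[F,D,E,B,G,H] q_used=0 → run F
t=21: queue=[F,D,E,B,G,H] q_used=1 → run F
t=22: queue=[D,E,B,G,H,F] q_used=0 → run D
t=23: queue=[D,E,B,G,H,F] q_used=1 → run D
t=24: queue=[E,B,G,H,F] q_used=0 → run E
t=25: queue=[B,G,H,F] q_used=0 → run B
t=26: queue=[B,G,H,F] q_used=1 → run B
t=27: queue=[G,H,F,B] q_used=0 → run G
t=28: queue=[G,H,F,B] q_used=1 → run G
t=29: queue=[H,F,B,G] q_used=0 → run H
t=30: queue=[H,F,B,G] q_used=1 → run H
t=31: queue=[F,B,G,H] q_used=0 → run F
t=32: queue=[F,B,G,H] q_used=1 → run F
t=33: queue=[B,G,H,F] q_used=0 → run B
t=34: queue=[B,G,H,F] q_used=1 → run B
t=35: queue=[G,H,F] q_used=0 → run G
t=36: queue=[G,H,F] q_used=1 → run G
t=37: queue=[H,F,G] q_used=0 → run H
t=38: queue=[H,F,G] q_used=1 → run H
t=39: queue=[F,G,H] q_used=0 → run F
t=40: queue=[G,H] q_used=0 → run G
t=41: queue=[G,H] q_used=1 → run G
t=42: queue=[H] q_used=0 → run H
t=43: (idle)
t=44: (idle)
t=45: (idle)
t=46: (idle)
t=47: (idle)
t=48: (idle)

completion order = A, C, D, E, B, F, G, H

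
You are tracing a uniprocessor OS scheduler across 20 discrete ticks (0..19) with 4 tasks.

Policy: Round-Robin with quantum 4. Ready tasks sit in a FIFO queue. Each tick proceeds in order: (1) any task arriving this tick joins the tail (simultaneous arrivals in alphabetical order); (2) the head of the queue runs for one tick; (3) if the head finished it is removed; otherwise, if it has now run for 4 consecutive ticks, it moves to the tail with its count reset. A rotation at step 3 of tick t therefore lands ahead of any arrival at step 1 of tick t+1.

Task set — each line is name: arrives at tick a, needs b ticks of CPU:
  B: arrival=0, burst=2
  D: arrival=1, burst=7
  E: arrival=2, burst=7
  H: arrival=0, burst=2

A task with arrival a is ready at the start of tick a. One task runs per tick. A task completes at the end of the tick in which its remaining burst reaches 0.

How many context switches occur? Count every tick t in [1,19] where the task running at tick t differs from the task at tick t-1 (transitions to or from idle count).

context switches = 6

t=0: queue=[B,H] q_used=0 → run B
t=1: queue=[B,H,D] q_used=1 → run B
t=2: queue=[H,D,E] q_used=0 → run H
t=3: queue=[H,D,E] q_used=1 → run H
t=4: queue=[D,E] q_used=0 → run D
t=5: queue=[D,E] q_used=1 → run D
t=6: queue=[D,E] q_used=2 → run D
t=7: queue=[D,E] q_used=3 → run D
t=8: queue=[E,D] q_used=0 → run E
t=9: queue=[E,D] q_used=1 → run E
t=10: queue=[E,D] q_used=2 → run E
t=11: queue=[E,D] q_used=3 → run E
t=12: queue=[D,E] q_used=0 → run D
t=13: queue=[D,E] q_used=1 → run D
t=14: queue=[D,E] q_used=2 → run D
t=15: queue=[E] q_used=0 → run E
t=16: queue=[E] q_used=1 → run E
t=17: queue=[E] q_used=2 → run E
t=18: (idle)
t=19: (idle)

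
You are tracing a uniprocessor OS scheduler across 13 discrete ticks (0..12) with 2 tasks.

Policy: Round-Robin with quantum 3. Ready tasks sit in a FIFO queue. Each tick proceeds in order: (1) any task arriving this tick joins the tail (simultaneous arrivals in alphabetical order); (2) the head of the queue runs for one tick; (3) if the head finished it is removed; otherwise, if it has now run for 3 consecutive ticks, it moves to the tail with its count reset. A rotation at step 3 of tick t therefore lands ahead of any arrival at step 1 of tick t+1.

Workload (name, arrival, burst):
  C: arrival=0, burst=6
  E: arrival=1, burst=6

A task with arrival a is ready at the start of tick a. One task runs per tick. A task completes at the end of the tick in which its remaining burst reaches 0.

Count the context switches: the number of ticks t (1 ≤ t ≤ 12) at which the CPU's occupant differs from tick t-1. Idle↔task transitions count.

t=0: queue=[C] q_used=0 → run C
t=1: queue=[C,E] q_used=1 → run C
t=2: queue=[C,E] q_used=2 → run C
t=3: queue=[E,C] q_used=0 → run E
t=4: queue=[E,C] q_used=1 → run E
t=5: queue=[E,C] q_used=2 → run E
t=6: queue=[C,E] q_used=0 → run C
t=7: queue=[C,E] q_used=1 → run C
t=8: queue=[C,E] q_used=2 → run C
t=9: queue=[E] q_used=0 → run E
t=10: queue=[E] q_used=1 → run E
t=11: queue=[E] q_used=2 → run E
t=12: (idle)

context switches = 4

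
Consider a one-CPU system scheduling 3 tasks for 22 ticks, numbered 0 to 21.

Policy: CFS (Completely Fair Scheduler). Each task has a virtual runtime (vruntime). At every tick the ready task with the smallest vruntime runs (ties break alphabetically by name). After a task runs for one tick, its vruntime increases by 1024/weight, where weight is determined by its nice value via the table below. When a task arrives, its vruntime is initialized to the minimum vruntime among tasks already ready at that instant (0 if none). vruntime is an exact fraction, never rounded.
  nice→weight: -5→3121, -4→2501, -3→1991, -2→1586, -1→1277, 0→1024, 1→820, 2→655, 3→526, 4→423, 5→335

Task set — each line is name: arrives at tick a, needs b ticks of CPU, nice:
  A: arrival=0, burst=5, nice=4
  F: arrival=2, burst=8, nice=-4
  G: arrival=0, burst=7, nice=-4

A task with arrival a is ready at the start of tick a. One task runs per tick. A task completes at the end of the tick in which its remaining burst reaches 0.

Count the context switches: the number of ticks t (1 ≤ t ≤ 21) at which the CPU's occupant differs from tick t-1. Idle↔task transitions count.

t=0: vr[A=0 G=0] → run A
t=1: vr[A=1024/423 G=0] → run G
t=2: vr[A=1024/423 F=1024/2501 G=1024/2501] → run F
t=3: vr[A=1024/423 F=2048/2501 G=1024/2501] → run G
t=4: vr[A=1024/423 F=2048/2501 G=2048/2501] → run F
t=5: vr[A=1024/423 F=3072/2501 G=2048/2501] → run G
t=6: vr[A=1024/423 F=3072/2501 G=3072/2501] → run F
t=7: vr[A=1024/423 F=4096/2501 G=3072/2501] → run G
t=8: vr[A=1024/423 F=4096/2501 G=4096/2501] → run F
t=9: vr[A=1024/423 F=5120/2501 G=4096/2501] → run G
t=10: vr[A=1024/423 F=5120/2501 G=5120/2501] → run F
t=11: vr[A=1024/423 F=6144/2501 G=5120/2501] → run G
t=12: vr[A=1024/423 F=6144/2501 G=6144/2501] → run A
t=13: vr[A=2048/423 F=6144/2501 G=6144/2501] → run F
t=14: vr[A=2048/423 F=7168/2501 G=6144/2501] → run G
t=15: vr[A=2048/423 F=7168/2501] → run F
t=16: vr[A=2048/423 F=8192/2501] → run F
t=17: vr[A=2048/423] → run A
t=18: vr[A=1024/141] → run A
t=19: vr[A=4096/423] → run A
t=20: (idle)
t=21: (idle)

context switches = 17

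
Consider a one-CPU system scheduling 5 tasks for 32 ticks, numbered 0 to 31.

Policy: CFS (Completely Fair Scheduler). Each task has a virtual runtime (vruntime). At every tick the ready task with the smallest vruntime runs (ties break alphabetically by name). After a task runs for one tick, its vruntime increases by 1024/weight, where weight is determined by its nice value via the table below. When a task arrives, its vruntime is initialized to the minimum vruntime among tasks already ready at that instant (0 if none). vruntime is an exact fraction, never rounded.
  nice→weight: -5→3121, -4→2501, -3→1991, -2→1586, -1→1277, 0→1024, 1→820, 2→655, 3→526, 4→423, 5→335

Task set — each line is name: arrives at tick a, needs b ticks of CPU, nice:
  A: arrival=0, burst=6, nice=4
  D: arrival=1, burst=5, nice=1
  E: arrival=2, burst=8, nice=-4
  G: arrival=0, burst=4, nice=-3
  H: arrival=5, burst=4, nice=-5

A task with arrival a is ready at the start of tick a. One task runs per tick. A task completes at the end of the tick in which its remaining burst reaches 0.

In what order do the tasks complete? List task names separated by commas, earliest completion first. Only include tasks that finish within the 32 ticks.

t=0: vr[A=0 G=0] → run A
t=1: vr[A=1024/423 D=0 G=0] → run D
t=2: vr[A=1024/423 D=256/205 E=0 G=0] → run E
t=3: vr[A=1024/423 D=256/205 E=1024/2501 G=0] → run G
t=4: vr[A=1024/423 D=256/205 E=1024/2501 G=1024/1991] → run E
t=5: vr[A=1024/423 D=256/205 E=2048/2501 G=1024/1991 H=1024/1991] → run G
t=6: vr[A=1024/423 D=256/205 E=2048/2501 G=2048/1991 H=1024/1991] → run H
t=7: vr[A=1024/423 D=256/205 E=2048/2501 G=2048/1991 H=5234688/6213911] → run E
t=8: vr[A=1024/423 D=256/205 E=3072/2501 G=2048/1991 H=5234688/6213911] → run H
t=9: vr[A=1024/423 D=256/205 E=3072/2501 G=2048/1991 H=7273472/6213911] → run G
t=10: vr[A=1024/423 D=256/205 E=3072/2501 G=3072/1991 H=7273472/6213911] → run H
t=11: vr[A=1024/423 D=256/205 E=3072/2501 G=3072/1991 H=9312256/6213911] → run E
t=12: vr[A=1024/423 D=256/205 E=4096/2501 G=3072/1991 H=9312256/6213911] → run D
t=13: vr[A=1024/423 D=512/205 E=4096/2501 G=3072/1991 H=9312256/6213911] → run H
t=14: vr[A=1024/423 D=512/205 E=4096/2501 G=3072/1991] → run G
t=15: vr[A=1024/423 D=512/205 E=4096/2501] → run E
t=16: vr[A=1024/423 D=512/205 E=5120/2501] → run E
t=17: vr[A=1024/423 D=512/205 E=6144/2501] → run A
t=18: vr[A=2048/423 D=512/205 E=6144/2501] → run E
t=19: vr[A=2048/423 D=512/205 E=7168/2501] → run D
t=20: vr[A=2048/423 D=768/205 E=7168/2501] → run E
t=21: vr[A=2048/423 D=768/205] → run D
t=22: vr[A=2048/423 D=1024/205] → run A
t=23: vr[A=1024/141 D=1024/205] → run D
t=24: vr[A=1024/141] → run A
t=25: vr[A=4096/423] → run A
t=26: vr[A=5120/423] → run A
t=27: (idle)
t=28: (idle)
t=29: (idle)
t=30: (idle)
t=31: (idle)

completion order = H, G, E, D, A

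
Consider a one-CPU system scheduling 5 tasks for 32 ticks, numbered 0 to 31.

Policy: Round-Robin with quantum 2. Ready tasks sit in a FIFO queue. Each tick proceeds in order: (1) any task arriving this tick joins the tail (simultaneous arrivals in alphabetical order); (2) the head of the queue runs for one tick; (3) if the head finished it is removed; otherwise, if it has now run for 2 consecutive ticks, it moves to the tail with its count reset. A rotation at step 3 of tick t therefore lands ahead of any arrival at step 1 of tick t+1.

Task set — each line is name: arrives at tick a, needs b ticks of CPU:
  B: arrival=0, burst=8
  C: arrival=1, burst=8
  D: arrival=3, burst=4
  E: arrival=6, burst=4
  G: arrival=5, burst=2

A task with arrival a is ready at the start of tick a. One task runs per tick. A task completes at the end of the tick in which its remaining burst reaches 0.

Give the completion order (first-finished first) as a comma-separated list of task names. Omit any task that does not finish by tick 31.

completion order = G, D, B, E, C

t=0: queue=[B] q_used=0 → run B
t=1: queue=[B,C] q_used=1 → run B
t=2: queue=[C,B] q_used=0 → run C
t=3: queue=[C,B,D] q_used=1 → run C
t=4: queue=[B,D,C] q_used=0 → run B
t=5: queue=[B,D,C,G] q_used=1 → run B
t=6: queue=[D,C,G,B,E] q_used=0 → run D
t=7: queue=[D,C,G,B,E] q_used=1 → run D
t=8: queue=[C,G,B,E,D] q_used=0 → run C
t=9: queue=[C,G,B,E,D] q_used=1 → run C
t=10: queue=[G,B,E,D,C] q_used=0 → run G
t=11: queue=[G,B,E,D,C] q_used=1 → run G
t=12: queue=[B,E,D,C] q_used=0 → run B
t=13: queue=[B,E,D,C] q_used=1 → run B
t=14: queue=[E,D,C,B] q_used=0 → run E
t=15: queue=[E,D,C,B] q_used=1 → run E
t=16: queue=[D,C,B,E] q_used=0 → run D
t=17: queue=[D,C,B,E] q_used=1 → run D
t=18: queue=[C,B,E] q_used=0 → run C
t=19: queue=[C,B,E] q_used=1 → run C
t=20: queue=[B,E,C] q_used=0 → run B
t=21: queue=[B,E,C] q_used=1 → run B
t=22: queue=[E,C] q_used=0 → run E
t=23: queue=[E,C] q_used=1 → run E
t=24: queue=[C] q_used=0 → run C
t=25: queue=[C] q_used=1 → run C
t=26: (idle)
t=27: (idle)
t=28: (idle)
t=29: (idle)
t=30: (idle)
t=31: (idle)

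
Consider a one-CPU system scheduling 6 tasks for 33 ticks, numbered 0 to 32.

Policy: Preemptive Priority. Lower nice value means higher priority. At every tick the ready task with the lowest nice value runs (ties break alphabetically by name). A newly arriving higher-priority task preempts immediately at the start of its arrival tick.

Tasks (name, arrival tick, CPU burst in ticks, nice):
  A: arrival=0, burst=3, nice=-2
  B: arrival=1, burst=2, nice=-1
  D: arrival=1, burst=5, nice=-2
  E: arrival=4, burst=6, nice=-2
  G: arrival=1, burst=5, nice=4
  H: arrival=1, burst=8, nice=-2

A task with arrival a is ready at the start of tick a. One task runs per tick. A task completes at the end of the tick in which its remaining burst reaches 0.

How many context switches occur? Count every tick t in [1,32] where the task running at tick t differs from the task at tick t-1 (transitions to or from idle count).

t=0: ready={A} → run A
t=1: ready={A,B,D,G,H} → run A
t=2: ready={A,B,D,G,H} → run A
t=3: ready={B,D,G,H} → run D
t=4: ready={B,D,E,G,H} → run D
t=5: ready={B,D,E,G,H} → run D
t=6: ready={B,D,E,G,H} → run D
t=7: ready={B,D,E,G,H} → run D
t=8: ready={B,E,G,H} → run E
t=9: ready={B,E,G,H} → run E
t=10: ready={B,E,G,H} → run E
t=11: ready={B,E,G,H} → run E
t=12: ready={B,E,G,H} → run E
t=13: ready={B,E,G,H} → run E
t=14: ready={B,G,H} → run H
t=15: ready={B,G,H} → run H
t=16: ready={B,G,H} → run H
t=17: ready={B,G,H} → run H
t=18: ready={B,G,H} → run H
t=19: ready={B,G,H} → run H
t=20: ready={B,G,H} → run H
t=21: ready={B,G,H} → run H
t=22: ready={B,G} → run B
t=23: ready={B,G} → run B
t=24: ready={G} → run G
t=25: ready={G} → run G
t=26: ready={G} → run G
t=27: ready={G} → run G
t=28: ready={G} → run G
t=29: (idle)
t=30: (idle)
t=31: (idle)
t=32: (idle)

context switches = 6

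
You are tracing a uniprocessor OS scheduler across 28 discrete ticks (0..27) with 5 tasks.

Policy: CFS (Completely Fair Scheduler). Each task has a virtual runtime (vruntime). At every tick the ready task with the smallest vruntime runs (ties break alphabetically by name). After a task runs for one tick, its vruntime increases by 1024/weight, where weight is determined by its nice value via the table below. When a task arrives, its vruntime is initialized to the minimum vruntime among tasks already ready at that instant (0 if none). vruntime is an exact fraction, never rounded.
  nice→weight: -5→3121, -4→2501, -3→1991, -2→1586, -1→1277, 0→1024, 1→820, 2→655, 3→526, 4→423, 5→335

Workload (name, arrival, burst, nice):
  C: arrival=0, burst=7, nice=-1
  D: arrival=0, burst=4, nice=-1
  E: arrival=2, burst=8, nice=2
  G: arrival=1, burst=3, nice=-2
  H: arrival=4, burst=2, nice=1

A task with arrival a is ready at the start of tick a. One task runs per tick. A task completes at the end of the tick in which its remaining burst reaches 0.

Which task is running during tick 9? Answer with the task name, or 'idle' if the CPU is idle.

t=0: vr[C=0 D=0] → run C
t=1: vr[C=1024/1277 D=0 G=0] → run D
t=2: vr[C=1024/1277 D=1024/1277 E=0 G=0] → run E
t=3: vr[C=1024/1277 D=1024/1277 E=1024/655 G=0] → run G
t=4: vr[C=1024/1277 D=1024/1277 E=1024/655 G=512/793 H=512/793] → run G
t=5: vr[C=1024/1277 D=1024/1277 E=1024/655 G=1024/793 H=512/793] → run H
t=6: vr[C=1024/1277 D=1024/1277 E=1024/655 G=1024/793 H=307968/162565] → run C
t=7: vr[C=2048/1277 D=1024/1277 E=1024/655 G=1024/793 H=307968/162565] → run D
t=8: vr[C=2048/1277 D=2048/1277 E=1024/655 G=1024/793 H=307968/162565] → run G
t=9: vr[C=2048/1277 D=2048/1277 E=1024/655 H=307968/162565] → run E
t=10: vr[C=2048/1277 D=2048/1277 E=2048/655 H=307968/162565] → run C
t=11: vr[C=3072/1277 D=2048/1277 E=2048/655 H=307968/162565] → run D
t=12: vr[C=3072/1277 D=3072/1277 E=2048/655 H=307968/162565] → run H
t=13: vr[C=3072/1277 D=3072/1277 E=2048/655] → run C
t=14: vr[C=4096/1277 D=3072/1277 E=2048/655] → run D
t=15: vr[C=4096/1277 E=2048/655] → run E
t=16: vr[C=4096/1277 E=3072/655] → run C
t=17: vr[C=5120/1277 E=3072/655] → run C
t=18: vr[C=6144/1277 E=3072/655] → run E
t=19: vr[C=6144/1277 E=4096/655] → run C
t=20: vr[E=4096/655] → run E
t=21: vr[E=1024/131] → run E
t=22: vr[E=6144/655] → run E
t=23: vr[E=7168/655] → run E
t=24: (idle)
t=25: (idle)
t=26: (idle)
t=27: (idle)

running at tick 9 = E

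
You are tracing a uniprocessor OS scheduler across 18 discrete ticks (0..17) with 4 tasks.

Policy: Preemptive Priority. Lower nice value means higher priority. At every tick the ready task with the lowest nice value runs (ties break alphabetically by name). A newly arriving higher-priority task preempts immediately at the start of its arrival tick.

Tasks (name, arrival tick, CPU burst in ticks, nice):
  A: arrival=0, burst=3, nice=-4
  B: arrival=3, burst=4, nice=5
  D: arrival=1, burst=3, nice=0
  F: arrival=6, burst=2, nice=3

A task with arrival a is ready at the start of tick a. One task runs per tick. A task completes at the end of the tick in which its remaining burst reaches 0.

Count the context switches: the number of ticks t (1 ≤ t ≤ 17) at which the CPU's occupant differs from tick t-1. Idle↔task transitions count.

t=0: ready={A} → run A
t=1: ready={A,D} → run A
t=2: ready={A,D} → run A
t=3: ready={B,D} → run D
t=4: ready={B,D} → run D
t=5: ready={B,D} → run D
t=6: ready={B,F} → run F
t=7: ready={B,F} → run F
t=8: ready={B} → run B
t=9: ready={B} → run B
t=10: ready={B} → run B
t=11: ready={B} → run B
t=12: (idle)
t=13: (idle)
t=14: (idle)
t=15: (idle)
t=16: (idle)
t=17: (idle)

context switches = 4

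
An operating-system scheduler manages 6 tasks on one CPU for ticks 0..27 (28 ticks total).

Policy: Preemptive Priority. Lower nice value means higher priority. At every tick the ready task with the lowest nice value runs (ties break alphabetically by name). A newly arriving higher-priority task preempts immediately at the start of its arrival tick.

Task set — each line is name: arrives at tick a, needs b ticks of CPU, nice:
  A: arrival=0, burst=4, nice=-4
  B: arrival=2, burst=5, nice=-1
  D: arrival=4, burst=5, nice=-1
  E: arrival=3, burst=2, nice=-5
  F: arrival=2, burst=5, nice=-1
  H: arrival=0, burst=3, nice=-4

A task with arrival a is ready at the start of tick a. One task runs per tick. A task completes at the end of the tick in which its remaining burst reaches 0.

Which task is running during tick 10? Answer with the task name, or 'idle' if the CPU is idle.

t=0: ready={A,H} → run A
t=1: ready={A,H} → run A
t=2: ready={A,B,F,H} → run A
t=3: ready={A,B,E,F,H} → run E
t=4: ready={A,B,D,E,F,H} → run E
t=5: ready={A,B,D,F,H} → run A
t=6: ready={B,D,F,H} → run H
t=7: ready={B,D,F,H} → run H
t=8: ready={B,D,F,H} → run H
t=9: ready={B,D,F} → run B
t=10: ready={B,D,F} → run B
t=11: ready={B,D,F} → run B
t=12: ready={B,D,F} → run B
t=13: ready={B,D,F} → run B
t=14: ready={D,F} → run D
t=15: ready={D,F} → run D
t=16: ready={D,F} → run D
t=17: ready={D,F} → run D
t=18: ready={D,F} → run D
t=19: ready={F} → run F
t=20: ready={F} → run F
t=21: ready={F} → run F
t=22: ready={F} → run F
t=23: ready={F} → run F
t=24: (idle)
t=25: (idle)
t=26: (idle)
t=27: (idle)

running at tick 10 = B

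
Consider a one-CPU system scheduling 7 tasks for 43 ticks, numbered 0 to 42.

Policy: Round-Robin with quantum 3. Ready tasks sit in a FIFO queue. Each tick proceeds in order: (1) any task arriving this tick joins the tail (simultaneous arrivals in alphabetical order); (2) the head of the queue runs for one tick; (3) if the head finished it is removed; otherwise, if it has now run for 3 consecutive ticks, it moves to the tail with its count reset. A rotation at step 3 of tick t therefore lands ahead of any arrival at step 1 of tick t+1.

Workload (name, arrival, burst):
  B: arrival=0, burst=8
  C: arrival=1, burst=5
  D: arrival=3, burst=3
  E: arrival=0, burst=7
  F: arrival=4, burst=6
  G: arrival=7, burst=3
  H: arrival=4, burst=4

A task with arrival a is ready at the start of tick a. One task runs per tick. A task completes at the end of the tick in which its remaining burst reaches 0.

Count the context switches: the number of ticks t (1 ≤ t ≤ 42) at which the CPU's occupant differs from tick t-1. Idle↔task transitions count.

context switches = 14

t=0: queue=[B,E] q_used=0 → run B
t=1: queue=[B,E,C] q_used=1 → run B
t=2: queue=[B,E,C] q_used=2 → run B
t=3: queue=[E,C,B,D] q_used=0 → run E
t=4: queue=[E,C,B,D,F,H] q_used=1 → run E
t=5: queue=[E,C,B,D,F,H] q_used=2 → run E
t=6: queue=[C,B,D,F,H,E] q_used=0 → run C
t=7: queue=[C,B,D,F,H,E,G] q_used=1 → run C
t=8: queue=[C,B,D,F,H,E,G] q_used=2 → run C
t=9: queue=[B,D,F,H,E,G,C] q_used=0 → run B
t=10: queue=[B,D,F,H,E,G,C] q_used=1 → run B
t=11: queue=[B,D,F,H,E,G,C] q_used=2 → run B
t=12: queue=[D,F,H,E,G,C,B] q_used=0 → run D
t=13: queue=[D,F,H,E,G,C,B] q_used=1 → run D
t=14: queue=[D,F,H,E,G,C,B] q_used=2 → run D
t=15: queue=[F,H,E,G,C,B] q_used=0 → run F
t=16: queue=[F,H,E,G,C,B] q_used=1 → run F
t=17: queue=[F,H,E,G,C,B] q_used=2 → run F
t=18: queue=[H,E,G,C,B,F] q_used=0 → run H
t=19: queue=[H,E,G,C,B,F] q_used=1 → run H
t=20: queue=[H,E,G,C,B,F] q_used=2 → run H
t=21: queue=[E,G,C,B,F,H] q_used=0 → run E
t=22: queue=[E,G,C,B,F,H] q_used=1 → run E
t=23: queue=[E,G,C,B,F,H] q_used=2 → run E
t=24: queue=[G,C,B,F,H,E] q_used=0 → run G
t=25: queue=[G,C,B,F,H,E] q_used=1 → run G
t=26: queue=[G,C,B,F,H,E] q_used=2 → run G
t=27: queue=[C,B,F,H,E] q_used=0 → run C
t=28: queue=[C,B,F,H,E] q_used=1 → run C
t=29: queue=[B,F,H,E] q_used=0 → run B
t=30: queue=[B,F,H,E] q_used=1 → run B
t=31: queue=[F,H,E] q_used=0 → run F
t=32: queue=[F,H,E] q_used=1 → run F
t=33: queue=[F,H,E] q_used=2 → run F
t=34: queue=[H,E] q_used=0 → run H
t=35: queue=[E] q_used=0 → run E
t=36: (idle)
t=37: (idle)
t=38: (idle)
t=39: (idle)
t=40: (idle)
t=41: (idle)
t=42: (idle)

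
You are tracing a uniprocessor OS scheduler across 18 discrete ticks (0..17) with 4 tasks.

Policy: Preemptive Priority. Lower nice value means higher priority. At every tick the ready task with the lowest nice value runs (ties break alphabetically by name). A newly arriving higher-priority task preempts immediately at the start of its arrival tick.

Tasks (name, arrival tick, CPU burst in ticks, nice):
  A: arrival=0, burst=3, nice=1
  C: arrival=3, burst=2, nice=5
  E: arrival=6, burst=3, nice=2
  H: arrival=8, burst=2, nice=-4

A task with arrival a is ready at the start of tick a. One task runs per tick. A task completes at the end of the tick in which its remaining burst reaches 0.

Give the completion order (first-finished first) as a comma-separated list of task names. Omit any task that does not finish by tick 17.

t=0: ready={A} → run A
t=1: ready={A} → run A
t=2: ready={A} → run A
t=3: ready={C} → run C
t=4: ready={C} → run C
t=5: (idle)
t=6: ready={E} → run E
t=7: ready={E} → run E
t=8: ready={E,H} → run H
t=9: ready={E,H} → run H
t=10: ready={E} → run E
t=11: (idle)
t=12: (idle)
t=13: (idle)
t=14: (idle)
t=15: (idle)
t=16: (idle)
t=17: (idle)

completion order = A, C, H, E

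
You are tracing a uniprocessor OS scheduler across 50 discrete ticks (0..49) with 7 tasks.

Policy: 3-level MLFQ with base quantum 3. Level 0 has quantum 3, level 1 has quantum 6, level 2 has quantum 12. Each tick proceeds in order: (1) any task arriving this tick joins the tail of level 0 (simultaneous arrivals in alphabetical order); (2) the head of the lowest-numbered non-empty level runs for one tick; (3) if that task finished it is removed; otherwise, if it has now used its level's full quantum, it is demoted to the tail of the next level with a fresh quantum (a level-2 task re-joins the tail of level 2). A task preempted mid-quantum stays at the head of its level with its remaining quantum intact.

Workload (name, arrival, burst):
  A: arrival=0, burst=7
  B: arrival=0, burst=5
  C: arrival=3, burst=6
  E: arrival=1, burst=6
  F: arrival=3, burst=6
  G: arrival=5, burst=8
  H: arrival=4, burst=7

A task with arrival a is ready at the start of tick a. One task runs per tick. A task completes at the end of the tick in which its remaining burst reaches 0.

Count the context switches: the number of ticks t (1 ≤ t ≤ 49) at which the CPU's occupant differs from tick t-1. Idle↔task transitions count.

context switches = 14

t=0: L0/L1/L2 = AB/-/- → run A
t=1: L0/L1/L2 = ABE/-/- → run A
t=2: L0/L1/L2 = ABE/-/- → run A
t=3: L0/L1/L2 = BECF/A/- → run B
t=4: L0/L1/L2 = BECFH/A/- → run B
t=5: L0/L1/L2 = BECFHG/A/- → run B
t=6: L0/L1/L2 = ECFHG/AB/- → run E
t=7: L0/L1/L2 = ECFHG/AB/- → run E
t=8: L0/L1/L2 = ECFHG/AB/- → run E
t=9: L0/L1/L2 = CFHG/ABE/- → run C
t=10: L0/L1/L2 = CFHG/ABE/- → run C
t=11: L0/L1/L2 = CFHG/ABE/- → run C
t=12: L0/L1/L2 = FHG/ABEC/- → run F
t=13: L0/L1/L2 = FHG/ABEC/- → run F
t=14: L0/L1/L2 = FHG/ABEC/- → run F
t=15: L0/L1/L2 = HG/ABECF/- → run H
t=16: L0/L1/L2 = HG/ABECF/- → run H
t=17: L0/L1/L2 = HG/ABECF/- → run H
t=18: L0/L1/L2 = G/ABECFH/- → run G
t=19: L0/L1/L2 = G/ABECFH/- → run G
t=20: L0/L1/L2 = G/ABECFH/- → run G
t=21: L0/L1/L2 = -/ABECFHG/- → run A
t=22: L0/L1/L2 = -/ABECFHG/- → run A
t=23: L0/L1/L2 = -/ABECFHG/- → run A
t=24: L0/L1/L2 = -/ABECFHG/- → run A
t=25: L0/L1/L2 = -/BECFHG/- → run B
t=26: L0/L1/L2 = -/BECFHG/- → run B
t=27: L0/L1/L2 = -/ECFHG/- → run E
t=28: L0/L1/L2 = -/ECFHG/- → run E
t=29: L0/L1/L2 = -/ECFHG/- → run E
t=30: L0/L1/L2 = -/CFHG/- → run C
t=31: L0/L1/L2 = -/CFHG/- → run C
t=32: L0/L1/L2 = -/CFHG/- → run C
t=33: L0/L1/L2 = -/FHG/- → run F
t=34: L0/L1/L2 = -/FHG/- → run F
t=35: L0/L1/L2 = -/FHG/- → run F
t=36: L0/L1/L2 = -/HG/- → run H
t=37: L0/L1/L2 = -/HG/- → run H
t=38: L0/L1/L2 = -/HG/- → run H
t=39: L0/L1/L2 = -/HG/- → run H
t=40: L0/L1/L2 = -/G/- → run G
t=41: L0/L1/L2 = -/G/- → run G
t=42: L0/L1/L2 = -/G/- → run G
t=43: L0/L1/L2 = -/G/- → run G
t=44: L0/L1/L2 = -/G/- → run G
t=45: (idle)
t=46: (idle)
t=47: (idle)
t=48: (idle)
t=49: (idle)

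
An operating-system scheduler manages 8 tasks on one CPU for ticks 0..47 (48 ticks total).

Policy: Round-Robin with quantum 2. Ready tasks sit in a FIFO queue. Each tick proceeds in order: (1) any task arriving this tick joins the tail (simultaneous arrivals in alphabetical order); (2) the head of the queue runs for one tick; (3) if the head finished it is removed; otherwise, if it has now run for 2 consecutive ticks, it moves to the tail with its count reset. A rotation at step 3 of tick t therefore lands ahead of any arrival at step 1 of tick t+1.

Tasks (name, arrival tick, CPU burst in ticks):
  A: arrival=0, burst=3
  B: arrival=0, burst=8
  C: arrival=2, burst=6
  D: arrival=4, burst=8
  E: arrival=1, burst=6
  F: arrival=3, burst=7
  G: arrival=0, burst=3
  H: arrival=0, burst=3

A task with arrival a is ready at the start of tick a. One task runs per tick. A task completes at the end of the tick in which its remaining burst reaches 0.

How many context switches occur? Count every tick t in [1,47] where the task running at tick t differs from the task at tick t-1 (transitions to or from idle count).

context switches = 24

t=0: queue=[A,B,G,H] q_used=0 → run A
t=1: queue=[A,B,G,H,E] q_used=1 → run A
t=2: queue=[B,G,H,E,A,C] q_used=0 → run B
t=3: queue=[B,G,H,E,A,C,F] q_used=1 → run B
t=4: queue=[G,H,E,A,C,F,B,D] q_used=0 → run G
t=5: queue=[G,H,E,A,C,F,B,D] q_used=1 → run G
t=6: queue=[H,E,A,C,F,B,D,G] q_used=0 → run H
t=7: queue=[H,E,A,C,F,B,D,G] q_used=1 → run H
t=8: queue=[E,A,C,F,B,D,G,H] q_used=0 → run E
t=9: queue=[E,A,C,F,B,D,G,H] q_used=1 → run E
t=10: queue=[A,C,F,B,D,G,H,E] q_used=0 → run A
t=11: queue=[C,F,B,D,G,H,E] q_used=0 → run C
t=12: queue=[C,F,B,D,G,H,E] q_used=1 → run C
t=13: queue=[F,B,D,G,H,E,C] q_used=0 → run F
t=14: queue=[F,B,D,G,H,E,C] q_used=1 → run F
t=15: queue=[B,D,G,H,E,C,F] q_used=0 → run B
t=16: queue=[B,D,G,H,E,C,F] q_used=1 → run B
t=17: queue=[D,G,H,E,C,F,B] q_used=0 → run D
t=18: queue=[D,G,H,E,C,F,B] q_used=1 → run D
t=19: queue=[G,H,E,C,F,B,D] q_used=0 → run G
t=20: queue=[H,E,C,F,B,D] q_used=0 → run H
t=21: queue=[E,C,F,B,D] q_used=0 → run E
t=22: queue=[E,C,F,B,D] q_used=1 → run E
t=23: queue=[C,F,B,D,E] q_used=0 → run C
t=24: queue=[C,F,B,D,E] q_used=1 → run C
t=25: queue=[F,B,D,E,C] q_used=0 → run F
t=26: queue=[F,B,D,E,C] q_used=1 → run F
t=27: queue=[B,D,E,C,F] q_used=0 → run B
t=28: queue=[B,D,E,C,F] q_used=1 → run B
t=29: queue=[D,E,C,F,B] q_used=0 → run D
t=30: queue=[D,E,C,F,B] q_used=1 → run D
t=31: queue=[E,C,F,B,D] q_used=0 → run E
t=32: queue=[E,C,F,B,D] q_used=1 → run E
t=33: queue=[C,F,B,D] q_used=0 → run C
t=34: queue=[C,F,B,D] q_used=1 → run C
t=35: queue=[F,B,D] q_used=0 → run F
t=36: queue=[F,B,D] q_used=1 → run F
t=37: queue=[B,D,F] q_used=0 → run B
t=38: queue=[B,D,F] q_used=1 → run B
t=39: queue=[D,F] q_used=0 → run D
t=40: queue=[D,F] q_used=1 → run D
t=41: queue=[F,D] q_used=0 → run F
t=42: queue=[D] q_used=0 → run D
t=43: queue=[D] q_used=1 → run D
t=44: (idle)
t=45: (idle)
t=46: (idle)
t=47: (idle)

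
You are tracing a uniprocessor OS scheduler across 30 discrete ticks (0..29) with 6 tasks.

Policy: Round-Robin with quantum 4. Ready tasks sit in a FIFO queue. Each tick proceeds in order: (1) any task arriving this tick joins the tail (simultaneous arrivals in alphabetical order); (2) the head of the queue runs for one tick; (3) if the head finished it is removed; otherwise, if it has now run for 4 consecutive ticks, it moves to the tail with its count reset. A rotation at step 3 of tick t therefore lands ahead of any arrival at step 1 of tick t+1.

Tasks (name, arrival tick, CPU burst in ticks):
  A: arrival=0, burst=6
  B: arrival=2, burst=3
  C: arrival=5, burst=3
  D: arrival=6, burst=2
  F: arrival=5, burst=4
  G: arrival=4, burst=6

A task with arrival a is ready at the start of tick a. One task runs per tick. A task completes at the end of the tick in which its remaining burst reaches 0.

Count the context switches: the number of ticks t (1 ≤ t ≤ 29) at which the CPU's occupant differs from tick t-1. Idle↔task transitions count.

t=0: queue=[A] q_used=0 → run A
t=1: queue=[A] q_used=1 → run A
t=2: queue=[A,B] q_used=2 → run A
t=3: queue=[A,B] q_used=3 → run A
t=4: queue=[B,A,G] q_used=0 → run B
t=5: queue=[B,A,G,C,F] q_used=1 → run B
t=6: queue=[B,A,G,C,F,D] q_used=2 → run B
t=7: queue=[A,G,C,F,D] q_used=0 → run A
t=8: queue=[A,G,C,F,D] q_used=1 → run A
t=9: queue=[G,C,F,D] q_used=0 → run G
t=10: queue=[G,C,F,D] q_used=1 → run G
t=11: queue=[G,C,F,D] q_used=2 → run G
t=12: queue=[G,C,F,D] q_used=3 → run G
t=13: queue=[C,F,D,G] q_used=0 → run C
t=14: queue=[C,F,D,G] q_used=1 → run C
t=15: queue=[C,F,D,G] q_used=2 → run C
t=16: queue=[F,D,G] q_used=0 → run F
t=17: queue=[F,D,G] q_used=1 → run F
t=18: queue=[F,D,G] q_used=2 → run F
t=19: queue=[F,D,G] q_used=3 → run F
t=20: queue=[D,G] q_used=0 → run D
t=21: queue=[D,G] q_used=1 → run D
t=22: queue=[G] q_used=0 → run G
t=23: queue=[G] q_used=1 → run G
t=24: (idle)
t=25: (idle)
t=26: (idle)
t=27: (idle)
t=28: (idle)
t=29: (idle)

context switches = 8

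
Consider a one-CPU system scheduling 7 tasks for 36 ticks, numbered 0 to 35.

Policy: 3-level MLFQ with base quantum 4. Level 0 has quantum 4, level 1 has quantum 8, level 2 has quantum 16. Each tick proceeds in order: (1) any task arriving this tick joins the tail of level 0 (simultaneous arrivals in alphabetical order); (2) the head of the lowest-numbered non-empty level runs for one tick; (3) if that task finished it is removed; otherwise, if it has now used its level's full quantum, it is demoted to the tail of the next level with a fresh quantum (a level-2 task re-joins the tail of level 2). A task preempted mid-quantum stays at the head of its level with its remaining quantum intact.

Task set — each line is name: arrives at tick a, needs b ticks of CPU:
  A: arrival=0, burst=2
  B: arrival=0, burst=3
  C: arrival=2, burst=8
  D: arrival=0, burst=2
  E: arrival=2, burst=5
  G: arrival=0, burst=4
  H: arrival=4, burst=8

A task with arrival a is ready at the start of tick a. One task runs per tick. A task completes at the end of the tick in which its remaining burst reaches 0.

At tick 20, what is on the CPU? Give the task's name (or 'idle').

t=0: L0/L1/L2 = ABDG/-/- → run A
t=1: L0/L1/L2 = ABDG/-/- → run A
t=2: L0/L1/L2 = BDGCE/-/- → run B
t=3: L0/L1/L2 = BDGCE/-/- → run B
t=4: L0/L1/L2 = BDGCEH/-/- → run B
t=5: L0/L1/L2 = DGCEH/-/- → run D
t=6: L0/L1/L2 = DGCEH/-/- → run D
t=7: L0/L1/L2 = GCEH/-/- → run G
t=8: L0/L1/L2 = GCEH/-/- → run G
t=9: L0/L1/L2 = GCEH/-/- → run G
t=10: L0/L1/L2 = GCEH/-/- → run G
t=11: L0/L1/L2 = CEH/-/- → run C
t=12: L0/L1/L2 = CEH/-/- → run C
t=13: L0/L1/L2 = CEH/-/- → run C
t=14: L0/L1/L2 = CEH/-/- → run C
t=15: L0/L1/L2 = EH/C/- → run E
t=16: L0/L1/L2 = EH/C/- → run E
t=17: L0/L1/L2 = EH/C/- → run E
t=18: L0/L1/L2 = EH/C/- → run E
t=19: L0/L1/L2 = H/CE/- → run H
t=20: L0/L1/L2 = H/CE/- → run H
t=21: L0/L1/L2 = H/CE/- → run H
t=22: L0/L1/L2 = H/CE/- → run H
t=23: L0/L1/L2 = -/CEH/- → run C
t=24: L0/L1/L2 = -/CEH/- → run C
t=25: L0/L1/L2 = -/CEH/- → run C
t=26: L0/L1/L2 = -/CEH/- → run C
t=27: L0/L1/L2 = -/EH/- → run E
t=28: L0/L1/L2 = -/H/- → run H
t=29: L0/L1/L2 = -/H/- → run H
t=30: L0/L1/L2 = -/H/- → run H
t=31: L0/L1/L2 = -/H/- → run H
t=32: (idle)
t=33: (idle)
t=34: (idle)
t=35: (idle)

running at tick 20 = H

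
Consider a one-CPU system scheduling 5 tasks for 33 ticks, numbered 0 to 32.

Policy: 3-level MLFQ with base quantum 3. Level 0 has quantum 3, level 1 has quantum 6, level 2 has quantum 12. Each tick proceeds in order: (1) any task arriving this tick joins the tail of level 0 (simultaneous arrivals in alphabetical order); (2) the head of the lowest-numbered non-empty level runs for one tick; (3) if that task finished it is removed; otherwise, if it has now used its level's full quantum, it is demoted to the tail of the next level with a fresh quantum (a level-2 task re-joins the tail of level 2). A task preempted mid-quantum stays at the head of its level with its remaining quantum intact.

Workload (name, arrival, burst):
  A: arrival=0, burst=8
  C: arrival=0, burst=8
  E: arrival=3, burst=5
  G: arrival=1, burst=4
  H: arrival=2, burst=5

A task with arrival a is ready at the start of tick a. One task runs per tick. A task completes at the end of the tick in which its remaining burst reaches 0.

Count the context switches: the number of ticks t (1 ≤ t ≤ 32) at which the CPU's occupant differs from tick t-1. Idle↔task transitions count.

context switches = 10

t=0: L0/L1/L2 = AC/-/- → run A
t=1: L0/L1/L2 = ACG/-/- → run A
t=2: L0/L1/L2 = ACGH/-/- → run A
t=3: L0/L1/L2 = CGHE/A/- → run C
t=4: L0/L1/L2 = CGHE/A/- → run C
t=5: L0/L1/L2 = CGHE/A/- → run C
t=6: L0/L1/L2 = GHE/AC/- → run G
t=7: L0/L1/L2 = GHE/AC/- → run G
t=8: L0/L1/L2 = GHE/AC/- → run G
t=9: L0/L1/L2 = HE/ACG/- → run H
t=10: L0/L1/L2 = HE/ACG/- → run H
t=11: L0/L1/L2 = HE/ACG/- → run H
t=12: L0/L1/L2 = E/ACGH/- → run E
t=13: L0/L1/L2 = E/ACGH/- → run E
t=14: L0/L1/L2 = E/ACGH/- → run E
t=15: L0/L1/L2 = -/ACGHE/- → run A
t=16: L0/L1/L2 = -/ACGHE/- → run A
t=17: L0/L1/L2 = -/ACGHE/- → run A
t=18: L0/L1/L2 = -/ACGHE/- → run A
t=19: L0/L1/L2 = -/ACGHE/- → run A
t=20: L0/L1/L2 = -/CGHE/- → run C
t=21: L0/L1/L2 = -/CGHE/- → run C
t=22: L0/L1/L2 = -/CGHE/- → run C
t=23: L0/L1/L2 = -/CGHE/- → run C
t=24: L0/L1/L2 = -/CGHE/- → run C
t=25: L0/L1/L2 = -/GHE/- → run G
t=26: L0/L1/L2 = -/HE/- → run H
t=27: L0/L1/L2 = -/HE/- → run H
t=28: L0/L1/L2 = -/E/- → run E
t=29: L0/L1/L2 = -/E/- → run E
t=30: (idle)
t=31: (idle)
t=32: (idle)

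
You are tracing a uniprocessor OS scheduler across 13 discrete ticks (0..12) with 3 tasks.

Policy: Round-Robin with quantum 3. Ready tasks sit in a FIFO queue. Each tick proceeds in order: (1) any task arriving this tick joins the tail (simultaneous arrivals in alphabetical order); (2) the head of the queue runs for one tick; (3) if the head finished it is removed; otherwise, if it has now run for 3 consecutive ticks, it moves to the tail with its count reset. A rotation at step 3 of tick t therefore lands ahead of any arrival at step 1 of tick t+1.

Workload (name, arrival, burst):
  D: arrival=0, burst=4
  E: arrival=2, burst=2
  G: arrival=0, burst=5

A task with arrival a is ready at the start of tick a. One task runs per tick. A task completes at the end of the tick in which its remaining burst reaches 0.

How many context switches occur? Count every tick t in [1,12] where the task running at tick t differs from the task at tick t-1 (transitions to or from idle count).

t=0: queue=[D,G] q_used=0 → run D
t=1: queue=[D,G] q_used=1 → run D
t=2: queue=[D,G,E] q_used=2 → run D
t=3: queue=[G,E,D] q_used=0 → run G
t=4: queue=[G,E,D] q_used=1 → run G
t=5: queue=[G,E,D] q_used=2 → run G
t=6: queue=[E,D,G] q_used=0 → run E
t=7: queue=[E,D,G] q_used=1 → run E
t=8: queue=[D,G] q_used=0 → run D
t=9: queue=[G] q_used=0 → run G
t=10: queue=[G] q_used=1 → run G
t=11: (idle)
t=12: (idle)

context switches = 5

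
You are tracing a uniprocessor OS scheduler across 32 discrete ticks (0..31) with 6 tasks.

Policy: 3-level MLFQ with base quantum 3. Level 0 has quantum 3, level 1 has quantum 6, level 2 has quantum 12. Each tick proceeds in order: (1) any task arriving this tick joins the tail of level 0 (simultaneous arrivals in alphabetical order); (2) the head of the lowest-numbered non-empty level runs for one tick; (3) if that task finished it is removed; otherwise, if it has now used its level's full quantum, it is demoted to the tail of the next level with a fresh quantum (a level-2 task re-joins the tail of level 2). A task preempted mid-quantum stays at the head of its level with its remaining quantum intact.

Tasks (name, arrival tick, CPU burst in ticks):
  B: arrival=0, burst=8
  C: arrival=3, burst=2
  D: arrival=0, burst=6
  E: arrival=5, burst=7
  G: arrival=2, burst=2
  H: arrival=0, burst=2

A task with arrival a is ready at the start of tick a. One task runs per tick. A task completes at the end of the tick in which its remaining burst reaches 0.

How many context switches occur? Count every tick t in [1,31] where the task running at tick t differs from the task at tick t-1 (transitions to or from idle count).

t=0: L0/L1/L2 = BDH/-/- → run B
t=1: L0/L1/L2 = BDH/-/- → run B
t=2: L0/L1/L2 = BDHG/-/- → run B
t=3: L0/L1/L2 = DHGC/B/- → run D
t=4: L0/L1/L2 = DHGC/B/- → run D
t=5: L0/L1/L2 = DHGCE/B/- → run D
t=6: L0/L1/L2 = HGCE/BD/- → run H
t=7: L0/L1/L2 = HGCE/BD/- → run H
t=8: L0/L1/L2 = GCE/BD/- → run G
t=9: L0/L1/L2 = GCE/BD/- → run G
t=10: L0/L1/L2 = CE/BD/- → run C
t=11: L0/L1/L2 = CE/BD/- → run C
t=12: L0/L1/L2 = E/BD/- → run E
t=13: L0/L1/L2 = E/BD/- → run E
t=14: L0/L1/L2 = E/BD/- → run E
t=15: L0/L1/L2 = -/BDE/- → run B
t=16: L0/L1/L2 = -/BDE/- → run B
t=17: L0/L1/L2 = -/BDE/- → run B
t=18: L0/L1/L2 = -/BDE/- → run B
t=19: L0/L1/L2 = -/BDE/- → run B
t=20: L0/L1/L2 = -/DE/- → run D
t=21: L0/L1/L2 = -/DE/- → run D
t=22: L0/L1/L2 = -/DE/- → run D
t=23: L0/L1/L2 = -/E/- → run E
t=24: L0/L1/L2 = -/E/- → run E
t=25: L0/L1/L2 = -/E/- → run E
t=26: L0/L1/L2 = -/E/- → run E
t=27: (idle)
t=28: (idle)
t=29: (idle)
t=30: (idle)
t=31: (idle)

context switches = 9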